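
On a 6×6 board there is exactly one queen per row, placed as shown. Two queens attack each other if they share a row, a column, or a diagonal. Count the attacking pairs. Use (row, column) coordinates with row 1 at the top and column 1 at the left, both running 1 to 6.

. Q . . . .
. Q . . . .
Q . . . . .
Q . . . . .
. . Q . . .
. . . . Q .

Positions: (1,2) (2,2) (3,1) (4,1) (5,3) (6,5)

4

Same column: (1,2)–(2,2) (column 2); (3,1)–(4,1) (column 1).
Same diagonal: (2,2)–(3,1) (|2−3| = |2−1| = 1); (3,1)–(5,3) (|3−5| = |1−3| = 2).
Total attacking pairs: 4.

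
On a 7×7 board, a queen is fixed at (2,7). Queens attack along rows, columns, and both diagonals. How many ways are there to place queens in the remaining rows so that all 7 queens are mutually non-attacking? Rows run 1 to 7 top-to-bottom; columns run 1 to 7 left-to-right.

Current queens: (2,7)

7

Branch on row 1: col 1 → 0; col 2 → 1; col 3 → 2; col 4 → 2; col 5 → 2.
Sum: 0 + 1 + 2 + 2 + 2 = 7.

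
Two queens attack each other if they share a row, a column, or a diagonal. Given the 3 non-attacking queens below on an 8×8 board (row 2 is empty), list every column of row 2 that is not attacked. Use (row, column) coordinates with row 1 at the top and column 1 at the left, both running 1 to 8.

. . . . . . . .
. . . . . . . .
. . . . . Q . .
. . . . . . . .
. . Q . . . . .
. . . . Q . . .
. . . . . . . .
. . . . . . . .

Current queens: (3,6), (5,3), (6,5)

columns 2, 4, 8

(3,6) attacks row 2 at column 6 and diagonals 5, 7.
(5,3) attacks row 2 at column 3 and diagonals 6.
(6,5) attacks row 2 at column 5 and diagonals 1.
Attacked columns: {1, 3, 5, 6, 7}. Safe: {2, 4, 8}.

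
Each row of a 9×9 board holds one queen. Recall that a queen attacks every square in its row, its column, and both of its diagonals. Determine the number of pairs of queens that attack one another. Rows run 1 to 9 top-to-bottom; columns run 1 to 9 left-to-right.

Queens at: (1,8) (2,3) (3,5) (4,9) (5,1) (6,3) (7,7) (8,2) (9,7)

Same column: (2,3)–(6,3) (column 3); (7,7)–(9,7) (column 7).
Same diagonal: (1,8)–(6,3) (|1−6| = |8−3| = 5).
Total attacking pairs: 3.

3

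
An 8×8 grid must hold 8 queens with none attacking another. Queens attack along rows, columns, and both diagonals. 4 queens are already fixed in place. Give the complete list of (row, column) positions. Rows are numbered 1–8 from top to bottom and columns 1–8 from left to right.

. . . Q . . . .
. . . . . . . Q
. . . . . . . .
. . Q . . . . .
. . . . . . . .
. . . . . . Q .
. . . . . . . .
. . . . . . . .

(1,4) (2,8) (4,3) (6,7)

Row 3: attacked by (1,4)→{2,4,6}; (2,8)→{7,8}; (4,3)→{2,3,4}; (6,7)→{4,7}. Safe: 1, 5. Place at column 5.
Row 5: attacked by (1,4)→{4,8}; (2,8)→{5,8}; (3,5)→{3,5,7}; (4,3)→{2,3,4}; (6,7)→{6,7,8}. Safe: 1. Place at column 1.
Row 7: attacked by (1,4)→{4}; (2,8)→{3,8}; (3,5)→{1,5}; (4,3)→{3,6}; (5,1)→{1,3}; (6,7)→{6,7,8}. Safe: 2. Place at column 2.
Row 8: attacked by (1,4)→{4}; (2,8)→{2,8}; (3,5)→{5}; (4,3)→{3,7}; (5,1)→{1,4}; (6,7)→{5,7}; (7,2)→{1,2,3}. Safe: 6. Place at column 6.
Columns [4, 8, 5, 3, 1, 7, 2, 6], r−c [-3, -6, -2, 1, 4, -1, 5, 2], r+c [5, 10, 8, 7, 6, 13, 9, 14] are all distinct, so no two queens attack.

(1,4) (2,8) (3,5) (4,3) (5,1) (6,7) (7,2) (8,6)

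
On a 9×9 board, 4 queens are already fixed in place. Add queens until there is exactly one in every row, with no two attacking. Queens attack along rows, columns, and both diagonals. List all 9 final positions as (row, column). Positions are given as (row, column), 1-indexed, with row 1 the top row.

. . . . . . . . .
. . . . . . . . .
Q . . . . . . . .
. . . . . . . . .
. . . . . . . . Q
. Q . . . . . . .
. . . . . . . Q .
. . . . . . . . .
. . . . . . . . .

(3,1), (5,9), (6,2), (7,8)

Row 1: attacked by (3,1)→{1,3}; (5,9)→{5,9}; (6,2)→{2,7}; (7,8)→{2,8}. Safe: 4, 6. Place at column 6.
Row 2: attacked by (1,6)→{5,6,7}; (3,1)→{1,2}; (5,9)→{6,9}; (6,2)→{2,6}; (7,8)→{3,8}. Safe: 4. Place at column 4.
Row 4: attacked by (1,6)→{3,6,9}; (2,4)→{2,4,6}; (3,1)→{1,2}; (5,9)→{8,9}; (6,2)→{2,4}; (7,8)→{5,8}. Safe: 7. Place at column 7.
Row 8: attacked by (1,6)→{6}; (2,4)→{4}; (3,1)→{1,6}; (4,7)→{3,7}; (5,9)→{6,9}; (6,2)→{2,4}; (7,8)→{7,8,9}. Safe: 5. Place at column 5.
Row 9: attacked by (1,6)→{6}; (2,4)→{4}; (3,1)→{1,7}; (4,7)→{2,7}; (5,9)→{5,9}; (6,2)→{2,5}; (7,8)→{6,8}; (8,5)→{4,5,6}. Safe: 3. Place at column 3.
Columns [6, 4, 1, 7, 9, 2, 8, 5, 3], r−c [-5, -2, 2, -3, -4, 4, -1, 3, 6], r+c [7, 6, 4, 11, 14, 8, 15, 13, 12] are all distinct, so no two queens attack.

(1,6) (2,4) (3,1) (4,7) (5,9) (6,2) (7,8) (8,5) (9,3)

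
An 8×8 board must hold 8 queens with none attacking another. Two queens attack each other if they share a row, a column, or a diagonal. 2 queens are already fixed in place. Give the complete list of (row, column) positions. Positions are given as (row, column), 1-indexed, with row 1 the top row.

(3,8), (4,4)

(1,5) (2,1) (3,8) (4,4) (5,2) (6,7) (7,3) (8,6)

Row 1: attacked by (3,8)→{6,8}; (4,4)→{1,4,7}. Safe: 2, 3, 5. Place at column 5.
Row 2: attacked by (1,5)→{4,5,6}; (3,8)→{7,8}; (4,4)→{2,4,6}. Safe: 1, 3. Place at column 1.
Row 5: attacked by (1,5)→{1,5}; (2,1)→{1,4}; (3,8)→{6,8}; (4,4)→{3,4,5}. Safe: 2, 7. Place at column 2.
Row 6: attacked by (1,5)→{5}; (2,1)→{1,5}; (3,8)→{5,8}; (4,4)→{2,4,6}; (5,2)→{1,2,3}. Safe: 7. Place at column 7.
Row 7: attacked by (1,5)→{5}; (2,1)→{1,6}; (3,8)→{4,8}; (4,4)→{1,4,7}; (5,2)→{2,4}; (6,7)→{6,7,8}. Safe: 3. Place at column 3.
Row 8: attacked by (1,5)→{5}; (2,1)→{1,7}; (3,8)→{3,8}; (4,4)→{4,8}; (5,2)→{2,5}; (6,7)→{5,7}; (7,3)→{2,3,4}. Safe: 6. Place at column 6.
Columns [5, 1, 8, 4, 2, 7, 3, 6], r−c [-4, 1, -5, 0, 3, -1, 4, 2], r+c [6, 3, 11, 8, 7, 13, 10, 14] are all distinct, so no two queens attack.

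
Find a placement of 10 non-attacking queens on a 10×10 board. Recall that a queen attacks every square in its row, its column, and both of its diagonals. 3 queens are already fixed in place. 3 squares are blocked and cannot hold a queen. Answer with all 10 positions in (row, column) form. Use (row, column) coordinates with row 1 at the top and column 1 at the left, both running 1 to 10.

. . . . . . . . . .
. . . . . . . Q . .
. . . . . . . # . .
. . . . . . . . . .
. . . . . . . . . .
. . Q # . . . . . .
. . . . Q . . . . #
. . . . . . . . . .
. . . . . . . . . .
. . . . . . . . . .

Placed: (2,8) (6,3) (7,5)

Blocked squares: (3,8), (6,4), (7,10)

Row 1: attacked by (2,8)→{7,8,9}; (6,3)→{3,8}; (7,5)→{5}. Safe: 1, 2, 4, 6, 10. Place at column 1.
Row 3: attacked by (1,1)→{1,3}; (2,8)→{7,8,9}; (6,3)→{3,6}; (7,5)→{1,5,9}. Blocked: 8. Safe: 2, 4, 10. Place at column 2.
Row 4: attacked by (1,1)→{1,4}; (2,8)→{6,8,10}; (3,2)→{1,2,3}; (6,3)→{1,3,5}; (7,5)→{2,5,8}. Safe: 7, 9. Place at column 7.
Row 5: attacked by (1,1)→{1,5}; (2,8)→{5,8}; (3,2)→{2,4}; (4,7)→{6,7,8}; (6,3)→{2,3,4}; (7,5)→{3,5,7}. Safe: 9, 10. Place at column 10.
Row 8: attacked by (1,1)→{1,8}; (2,8)→{2,8}; (3,2)→{2,7}; (4,7)→{3,7}; (5,10)→{7,10}; (6,3)→{1,3,5}; (7,5)→{4,5,6}. Safe: 9. Place at column 9.
Row 9: attacked by (1,1)→{1,9}; (2,8)→{1,8}; (3,2)→{2,8}; (4,7)→{2,7}; (5,10)→{6,10}; (6,3)→{3,6}; (7,5)→{3,5,7}; (8,9)→{8,9,10}. Safe: 4. Place at column 4.
Row 10: attacked by (1,1)→{1,10}; (2,8)→{8}; (3,2)→{2,9}; (4,7)→{1,7}; (5,10)→{5,10}; (6,3)→{3,7}; (7,5)→{2,5,8}; (8,9)→{7,9}; (9,4)→{3,4,5}. Safe: 6. Place at column 6.
Columns [1, 8, 2, 7, 10, 3, 5, 9, 4, 6], r−c [0, -6, 1, -3, -5, 3, 2, -1, 5, 4], r+c [2, 10, 5, 11, 15, 9, 12, 17, 13, 16] are all distinct, so no two queens attack.

(1,1) (2,8) (3,2) (4,7) (5,10) (6,3) (7,5) (8,9) (9,4) (10,6)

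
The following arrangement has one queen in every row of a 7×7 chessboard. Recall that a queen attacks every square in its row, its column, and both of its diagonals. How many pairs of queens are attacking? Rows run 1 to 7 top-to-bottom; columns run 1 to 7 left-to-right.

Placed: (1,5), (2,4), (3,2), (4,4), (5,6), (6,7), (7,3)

3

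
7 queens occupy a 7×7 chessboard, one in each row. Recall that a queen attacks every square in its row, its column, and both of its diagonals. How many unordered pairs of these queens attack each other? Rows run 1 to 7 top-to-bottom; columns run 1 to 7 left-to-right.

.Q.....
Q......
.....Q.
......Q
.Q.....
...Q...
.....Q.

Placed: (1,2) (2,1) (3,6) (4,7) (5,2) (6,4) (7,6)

Same column: (1,2)–(5,2) (column 2); (3,6)–(7,6) (column 6).
Same diagonal: (1,2)–(2,1) (|1−2| = |2−1| = 1); (2,1)–(7,6) (|2−7| = |1−6| = 5); (3,6)–(4,7) (|3−4| = |6−7| = 1).
Total attacking pairs: 5.

5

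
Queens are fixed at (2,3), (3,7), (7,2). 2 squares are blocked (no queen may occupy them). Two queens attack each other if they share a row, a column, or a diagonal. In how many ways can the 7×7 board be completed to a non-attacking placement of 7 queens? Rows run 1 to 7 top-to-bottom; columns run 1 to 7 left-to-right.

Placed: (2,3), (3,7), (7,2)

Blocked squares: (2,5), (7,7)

Branch on row 1: col 1 → 0; col 6 → 1.
Sum: 0 + 1 = 1.

1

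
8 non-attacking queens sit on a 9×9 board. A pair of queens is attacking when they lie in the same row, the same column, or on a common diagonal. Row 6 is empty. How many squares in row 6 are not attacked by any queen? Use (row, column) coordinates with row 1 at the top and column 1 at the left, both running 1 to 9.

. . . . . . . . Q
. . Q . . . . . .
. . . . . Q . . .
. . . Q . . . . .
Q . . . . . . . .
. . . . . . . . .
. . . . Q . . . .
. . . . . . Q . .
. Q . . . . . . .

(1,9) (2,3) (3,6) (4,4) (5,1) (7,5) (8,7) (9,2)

(1,9) attacks row 6 at column 9 and diagonals 4.
(2,3) attacks row 6 at column 3 and diagonals 7.
(3,6) attacks row 6 at column 6 and diagonals 3, 9.
(4,4) attacks row 6 at column 4 and diagonals 2, 6.
(5,1) attacks row 6 at column 1 and diagonals 2.
(7,5) attacks row 6 at column 5 and diagonals 4, 6.
(8,7) attacks row 6 at column 7 and diagonals 5, 9.
(9,2) attacks row 6 at column 2 and diagonals 5.
Attacked columns: {1, 2, 3, 4, 5, 6, 7, 9}. Safe: {8}.

1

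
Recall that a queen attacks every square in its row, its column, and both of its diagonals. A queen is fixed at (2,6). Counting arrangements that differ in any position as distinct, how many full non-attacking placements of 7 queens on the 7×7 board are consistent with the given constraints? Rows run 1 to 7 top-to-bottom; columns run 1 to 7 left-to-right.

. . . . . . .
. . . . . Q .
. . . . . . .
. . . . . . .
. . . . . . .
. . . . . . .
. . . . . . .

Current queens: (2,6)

4

Branch on row 1: col 1 → 1; col 2 → 1; col 3 → 1; col 4 → 1.
Sum: 1 + 1 + 1 + 1 = 4.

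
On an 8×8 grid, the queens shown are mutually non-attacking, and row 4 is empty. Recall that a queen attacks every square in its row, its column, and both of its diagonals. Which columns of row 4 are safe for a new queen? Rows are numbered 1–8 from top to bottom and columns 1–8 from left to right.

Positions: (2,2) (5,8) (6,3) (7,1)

columns 6

(2,2) attacks row 4 at column 2 and diagonals 4.
(5,8) attacks row 4 at column 8 and diagonals 7.
(6,3) attacks row 4 at column 3 and diagonals 1, 5.
(7,1) attacks row 4 at column 1 and diagonals 4.
Attacked columns: {1, 2, 3, 4, 5, 7, 8}. Safe: {6}.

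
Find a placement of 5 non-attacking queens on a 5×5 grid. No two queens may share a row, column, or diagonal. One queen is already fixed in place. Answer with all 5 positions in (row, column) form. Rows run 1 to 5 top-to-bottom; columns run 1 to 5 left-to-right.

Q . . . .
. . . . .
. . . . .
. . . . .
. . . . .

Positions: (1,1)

(1,1) (2,4) (3,2) (4,5) (5,3)

Row 2: attacked by (1,1)→{1,2}. Safe: 3, 4, 5. Place at column 4.
Row 3: attacked by (1,1)→{1,3}; (2,4)→{3,4,5}. Safe: 2. Place at column 2.
Row 4: attacked by (1,1)→{1,4}; (2,4)→{2,4}; (3,2)→{1,2,3}. Safe: 5. Place at column 5.
Row 5: attacked by (1,1)→{1,5}; (2,4)→{1,4}; (3,2)→{2,4}; (4,5)→{4,5}. Safe: 3. Place at column 3.
Columns [1, 4, 2, 5, 3], r−c [0, -2, 1, -1, 2], r+c [2, 6, 5, 9, 8] are all distinct, so no two queens attack.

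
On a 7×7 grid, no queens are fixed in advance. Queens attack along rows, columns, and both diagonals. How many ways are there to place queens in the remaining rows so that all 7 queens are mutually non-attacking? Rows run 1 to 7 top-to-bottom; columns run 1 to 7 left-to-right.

40

Branch on row 1: col 1 → 4; col 2 → 7; col 3 → 6; col 4 → 6; col 5 → 6; col 6 → 7; col 7 → 4.
Sum: 4 + 7 + 6 + 6 + 6 + 7 + 4 = 40.
(This is the classic 7-queens count.)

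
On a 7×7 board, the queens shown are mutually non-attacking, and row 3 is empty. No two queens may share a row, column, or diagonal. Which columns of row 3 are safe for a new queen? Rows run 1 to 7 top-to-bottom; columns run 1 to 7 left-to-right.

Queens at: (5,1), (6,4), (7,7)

columns 2, 5, 6

(5,1) attacks row 3 at column 1 and diagonals 3.
(6,4) attacks row 3 at column 4 and diagonals 1, 7.
(7,7) attacks row 3 at column 7 and diagonals 3.
Attacked columns: {1, 3, 4, 7}. Safe: {2, 5, 6}.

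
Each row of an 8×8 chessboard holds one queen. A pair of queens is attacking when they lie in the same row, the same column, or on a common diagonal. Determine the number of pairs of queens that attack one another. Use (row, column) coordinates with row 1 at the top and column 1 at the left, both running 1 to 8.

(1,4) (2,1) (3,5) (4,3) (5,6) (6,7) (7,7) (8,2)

Same column: (6,7)–(7,7) (column 7).
Same diagonal: (2,1)–(4,3) (|2−4| = |1−3| = 2); (5,6)–(6,7) (|5−6| = |6−7| = 1).
Total attacking pairs: 3.

3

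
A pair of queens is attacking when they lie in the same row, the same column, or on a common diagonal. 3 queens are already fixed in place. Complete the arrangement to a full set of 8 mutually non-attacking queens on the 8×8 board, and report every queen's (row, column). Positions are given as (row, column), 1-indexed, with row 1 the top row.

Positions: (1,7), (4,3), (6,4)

(1,7) (2,2) (3,6) (4,3) (5,1) (6,4) (7,8) (8,5)

Row 2: attacked by (1,7)→{6,7,8}; (4,3)→{1,3,5}; (6,4)→{4,8}. Safe: 2. Place at column 2.
Row 3: attacked by (1,7)→{5,7}; (2,2)→{1,2,3}; (4,3)→{2,3,4}; (6,4)→{1,4,7}. Safe: 6, 8. Place at column 6.
Row 5: attacked by (1,7)→{3,7}; (2,2)→{2,5}; (3,6)→{4,6,8}; (4,3)→{2,3,4}; (6,4)→{3,4,5}. Safe: 1. Place at column 1.
Row 7: attacked by (1,7)→{1,7}; (2,2)→{2,7}; (3,6)→{2,6}; (4,3)→{3,6}; (5,1)→{1,3}; (6,4)→{3,4,5}. Safe: 8. Place at column 8.
Row 8: attacked by (1,7)→{7}; (2,2)→{2,8}; (3,6)→{1,6}; (4,3)→{3,7}; (5,1)→{1,4}; (6,4)→{2,4,6}; (7,8)→{7,8}. Safe: 5. Place at column 5.
Columns [7, 2, 6, 3, 1, 4, 8, 5], r−c [-6, 0, -3, 1, 4, 2, -1, 3], r+c [8, 4, 9, 7, 6, 10, 15, 13] are all distinct, so no two queens attack.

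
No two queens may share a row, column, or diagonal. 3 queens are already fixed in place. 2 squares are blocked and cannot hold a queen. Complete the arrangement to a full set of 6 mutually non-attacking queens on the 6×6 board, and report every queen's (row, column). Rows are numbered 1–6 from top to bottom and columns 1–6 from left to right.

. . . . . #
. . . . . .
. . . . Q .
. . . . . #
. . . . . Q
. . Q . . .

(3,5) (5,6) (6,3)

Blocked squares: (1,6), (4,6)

(1,4) (2,1) (3,5) (4,2) (5,6) (6,3)

Row 1: attacked by (3,5)→{3,5}; (5,6)→{2,6}; (6,3)→{3}. Blocked: 6. Safe: 1, 4. Place at column 4.
Row 2: attacked by (1,4)→{3,4,5}; (3,5)→{4,5,6}; (5,6)→{3,6}; (6,3)→{3}. Safe: 1, 2. Place at column 1.
Row 4: attacked by (1,4)→{1,4}; (2,1)→{1,3}; (3,5)→{4,5,6}; (5,6)→{5,6}; (6,3)→{1,3,5}. Blocked: 6. Safe: 2. Place at column 2.
Columns [4, 1, 5, 2, 6, 3], r−c [-3, 1, -2, 2, -1, 3], r+c [5, 3, 8, 6, 11, 9] are all distinct, so no two queens attack.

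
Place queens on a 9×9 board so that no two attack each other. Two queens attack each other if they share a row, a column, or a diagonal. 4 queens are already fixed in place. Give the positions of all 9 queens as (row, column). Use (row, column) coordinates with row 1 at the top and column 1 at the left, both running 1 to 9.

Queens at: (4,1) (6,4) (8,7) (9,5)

Row 1: attacked by (4,1)→{1,4}; (6,4)→{4,9}; (8,7)→{7}; (9,5)→{5}. Safe: 2, 3, 6, 8. Place at column 6.
Row 2: attacked by (1,6)→{5,6,7}; (4,1)→{1,3}; (6,4)→{4,8}; (8,7)→{1,7}; (9,5)→{5}. Safe: 2, 9. Place at column 9.
Row 3: attacked by (1,6)→{4,6,8}; (2,9)→{8,9}; (4,1)→{1,2}; (6,4)→{1,4,7}; (8,7)→{2,7}; (9,5)→{5}. Safe: 3. Place at column 3.
Row 5: attacked by (1,6)→{2,6}; (2,9)→{6,9}; (3,3)→{1,3,5}; (4,1)→{1,2}; (6,4)→{3,4,5}; (8,7)→{4,7}; (9,5)→{1,5,9}. Safe: 8. Place at column 8.
Row 7: attacked by (1,6)→{6}; (2,9)→{4,9}; (3,3)→{3,7}; (4,1)→{1,4}; (5,8)→{6,8}; (6,4)→{3,4,5}; (8,7)→{6,7,8}; (9,5)→{3,5,7}. Safe: 2. Place at column 2.
Columns [6, 9, 3, 1, 8, 4, 2, 7, 5], r−c [-5, -7, 0, 3, -3, 2, 5, 1, 4], r+c [7, 11, 6, 5, 13, 10, 9, 15, 14] are all distinct, so no two queens attack.

(1,6) (2,9) (3,3) (4,1) (5,8) (6,4) (7,2) (8,7) (9,5)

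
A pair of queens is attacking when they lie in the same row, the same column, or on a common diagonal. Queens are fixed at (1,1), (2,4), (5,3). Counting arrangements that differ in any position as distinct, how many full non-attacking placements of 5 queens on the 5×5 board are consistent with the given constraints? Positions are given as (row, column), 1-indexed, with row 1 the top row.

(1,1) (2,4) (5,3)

Branch on row 3: col 2 → 1.
Sum: 1 = 1.

1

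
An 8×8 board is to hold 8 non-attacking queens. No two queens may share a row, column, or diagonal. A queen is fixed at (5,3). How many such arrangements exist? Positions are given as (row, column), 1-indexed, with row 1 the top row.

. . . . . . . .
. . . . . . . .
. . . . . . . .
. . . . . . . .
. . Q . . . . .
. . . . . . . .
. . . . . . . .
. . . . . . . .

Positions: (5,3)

Branch on row 1: col 1 → 1; col 2 → 3; col 4 → 0; col 5 → 6; col 6 → 2; col 8 → 0.
Sum: 1 + 3 + 0 + 6 + 2 + 0 = 12.

12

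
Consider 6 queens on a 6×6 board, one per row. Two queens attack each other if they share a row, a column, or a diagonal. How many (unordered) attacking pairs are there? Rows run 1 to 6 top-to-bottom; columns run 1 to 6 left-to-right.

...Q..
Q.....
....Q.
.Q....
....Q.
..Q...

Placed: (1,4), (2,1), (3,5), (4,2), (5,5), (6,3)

Same column: (3,5)–(5,5) (column 5).
Total attacking pairs: 1.

1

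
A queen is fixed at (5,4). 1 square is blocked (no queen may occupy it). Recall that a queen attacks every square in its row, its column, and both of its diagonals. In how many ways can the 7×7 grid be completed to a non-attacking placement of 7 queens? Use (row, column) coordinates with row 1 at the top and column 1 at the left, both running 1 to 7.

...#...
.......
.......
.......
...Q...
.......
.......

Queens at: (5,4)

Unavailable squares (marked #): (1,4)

Branch on row 1: col 1 → 0; col 2 → 1; col 3 → 1; col 5 → 1; col 6 → 1; col 7 → 0.
Sum: 0 + 1 + 1 + 1 + 1 + 0 = 4.

4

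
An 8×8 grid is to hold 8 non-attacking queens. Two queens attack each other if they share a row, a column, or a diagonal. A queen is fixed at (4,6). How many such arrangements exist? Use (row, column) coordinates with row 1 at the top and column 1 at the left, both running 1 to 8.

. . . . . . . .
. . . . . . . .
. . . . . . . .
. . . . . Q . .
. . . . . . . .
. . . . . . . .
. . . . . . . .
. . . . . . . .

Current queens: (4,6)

12

Branch on row 1: col 1 → 2; col 2 → 1; col 4 → 1; col 5 → 6; col 7 → 1; col 8 → 1.
Sum: 2 + 1 + 1 + 6 + 1 + 1 = 12.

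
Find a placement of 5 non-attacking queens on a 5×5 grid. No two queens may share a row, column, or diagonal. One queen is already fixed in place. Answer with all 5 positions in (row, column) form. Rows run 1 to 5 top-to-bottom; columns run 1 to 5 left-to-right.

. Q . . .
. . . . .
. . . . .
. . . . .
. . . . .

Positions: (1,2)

Row 2: attacked by (1,2)→{1,2,3}. Safe: 4, 5. Place at column 4.
Row 3: attacked by (1,2)→{2,4}; (2,4)→{3,4,5}. Safe: 1. Place at column 1.
Row 4: attacked by (1,2)→{2,5}; (2,4)→{2,4}; (3,1)→{1,2}. Safe: 3. Place at column 3.
Row 5: attacked by (1,2)→{2}; (2,4)→{1,4}; (3,1)→{1,3}; (4,3)→{2,3,4}. Safe: 5. Place at column 5.
Columns [2, 4, 1, 3, 5], r−c [-1, -2, 2, 1, 0], r+c [3, 6, 4, 7, 10] are all distinct, so no two queens attack.

(1,2) (2,4) (3,1) (4,3) (5,5)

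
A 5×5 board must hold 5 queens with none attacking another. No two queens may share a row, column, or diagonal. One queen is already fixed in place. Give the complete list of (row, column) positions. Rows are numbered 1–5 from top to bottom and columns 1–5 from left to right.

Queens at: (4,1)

Row 1: attacked by (4,1)→{1,4}. Safe: 2, 3, 5. Place at column 5.
Row 2: attacked by (1,5)→{4,5}; (4,1)→{1,3}. Safe: 2. Place at column 2.
Row 3: attacked by (1,5)→{3,5}; (2,2)→{1,2,3}; (4,1)→{1,2}. Safe: 4. Place at column 4.
Row 5: attacked by (1,5)→{1,5}; (2,2)→{2,5}; (3,4)→{2,4}; (4,1)→{1,2}. Safe: 3. Place at column 3.
Columns [5, 2, 4, 1, 3], r−c [-4, 0, -1, 3, 2], r+c [6, 4, 7, 5, 8] are all distinct, so no two queens attack.

(1,5) (2,2) (3,4) (4,1) (5,3)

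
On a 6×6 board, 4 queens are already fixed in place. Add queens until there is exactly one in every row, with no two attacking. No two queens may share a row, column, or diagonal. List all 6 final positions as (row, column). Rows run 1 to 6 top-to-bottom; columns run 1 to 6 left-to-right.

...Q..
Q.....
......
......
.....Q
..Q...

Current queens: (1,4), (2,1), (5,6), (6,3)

Row 3: attacked by (1,4)→{2,4,6}; (2,1)→{1,2}; (5,6)→{4,6}; (6,3)→{3,6}. Safe: 5. Place at column 5.
Row 4: attacked by (1,4)→{1,4}; (2,1)→{1,3}; (3,5)→{4,5,6}; (5,6)→{5,6}; (6,3)→{1,3,5}. Safe: 2. Place at column 2.
Columns [4, 1, 5, 2, 6, 3], r−c [-3, 1, -2, 2, -1, 3], r+c [5, 3, 8, 6, 11, 9] are all distinct, so no two queens attack.

(1,4) (2,1) (3,5) (4,2) (5,6) (6,3)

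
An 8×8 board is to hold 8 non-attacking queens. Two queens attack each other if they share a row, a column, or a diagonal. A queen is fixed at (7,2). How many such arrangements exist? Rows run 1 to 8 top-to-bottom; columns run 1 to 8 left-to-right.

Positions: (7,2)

16

Branch on row 1: col 1 → 2; col 3 → 3; col 4 → 1; col 5 → 2; col 6 → 5; col 7 → 3.
Sum: 2 + 3 + 1 + 2 + 5 + 3 = 16.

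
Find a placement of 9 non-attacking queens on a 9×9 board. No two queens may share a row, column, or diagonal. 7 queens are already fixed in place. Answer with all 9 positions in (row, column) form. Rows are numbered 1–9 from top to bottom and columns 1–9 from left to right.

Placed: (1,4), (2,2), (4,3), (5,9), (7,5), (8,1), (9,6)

(1,4) (2,2) (3,8) (4,3) (5,9) (6,7) (7,5) (8,1) (9,6)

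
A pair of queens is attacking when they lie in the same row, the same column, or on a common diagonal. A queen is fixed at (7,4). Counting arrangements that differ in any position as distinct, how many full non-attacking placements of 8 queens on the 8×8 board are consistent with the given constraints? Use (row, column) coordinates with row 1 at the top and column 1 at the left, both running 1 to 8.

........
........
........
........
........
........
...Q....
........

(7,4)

Branch on row 1: col 1 → 0; col 2 → 0; col 3 → 3; col 5 → 3; col 6 → 1; col 7 → 0; col 8 → 1.
Sum: 0 + 0 + 3 + 3 + 1 + 0 + 1 = 8.

8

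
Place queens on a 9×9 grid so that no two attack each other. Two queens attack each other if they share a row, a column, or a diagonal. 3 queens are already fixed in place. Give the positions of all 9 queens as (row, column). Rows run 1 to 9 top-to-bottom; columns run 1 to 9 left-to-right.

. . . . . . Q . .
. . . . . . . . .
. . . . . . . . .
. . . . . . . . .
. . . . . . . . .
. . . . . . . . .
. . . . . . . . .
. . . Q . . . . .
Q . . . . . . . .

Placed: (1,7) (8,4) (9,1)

Row 2: attacked by (1,7)→{6,7,8}; (8,4)→{4}; (9,1)→{1,8}. Safe: 2, 3, 5, 9. Place at column 5.
Row 3: attacked by (1,7)→{5,7,9}; (2,5)→{4,5,6}; (8,4)→{4,9}; (9,1)→{1,7}. Safe: 2, 3, 8. Place at column 3.
Row 4: attacked by (1,7)→{4,7}; (2,5)→{3,5,7}; (3,3)→{2,3,4}; (8,4)→{4,8}; (9,1)→{1,6}. Safe: 9. Place at column 9.
Row 5: attacked by (1,7)→{3,7}; (2,5)→{2,5,8}; (3,3)→{1,3,5}; (4,9)→{8,9}; (8,4)→{1,4,7}; (9,1)→{1,5}. Safe: 6. Place at column 6.
Row 6: attacked by (1,7)→{2,7}; (2,5)→{1,5,9}; (3,3)→{3,6}; (4,9)→{7,9}; (5,6)→{5,6,7}; (8,4)→{2,4,6}; (9,1)→{1,4}. Safe: 8. Place at column 8.
Row 7: attacked by (1,7)→{1,7}; (2,5)→{5}; (3,3)→{3,7}; (4,9)→{6,9}; (5,6)→{4,6,8}; (6,8)→{7,8,9}; (8,4)→{3,4,5}; (9,1)→{1,3}. Safe: 2. Place at column 2.
Columns [7, 5, 3, 9, 6, 8, 2, 4, 1], r−c [-6, -3, 0, -5, -1, -2, 5, 4, 8], r+c [8, 7, 6, 13, 11, 14, 9, 12, 10] are all distinct, so no two queens attack.

(1,7) (2,5) (3,3) (4,9) (5,6) (6,8) (7,2) (8,4) (9,1)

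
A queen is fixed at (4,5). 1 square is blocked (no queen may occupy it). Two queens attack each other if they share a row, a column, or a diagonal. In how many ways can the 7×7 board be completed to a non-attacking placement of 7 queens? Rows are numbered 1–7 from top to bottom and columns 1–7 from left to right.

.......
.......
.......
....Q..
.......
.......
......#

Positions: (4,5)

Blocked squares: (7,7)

3

Branch on row 1: col 1 → 0; col 3 → 0; col 4 → 1; col 6 → 1; col 7 → 1.
Sum: 0 + 0 + 1 + 1 + 1 = 3.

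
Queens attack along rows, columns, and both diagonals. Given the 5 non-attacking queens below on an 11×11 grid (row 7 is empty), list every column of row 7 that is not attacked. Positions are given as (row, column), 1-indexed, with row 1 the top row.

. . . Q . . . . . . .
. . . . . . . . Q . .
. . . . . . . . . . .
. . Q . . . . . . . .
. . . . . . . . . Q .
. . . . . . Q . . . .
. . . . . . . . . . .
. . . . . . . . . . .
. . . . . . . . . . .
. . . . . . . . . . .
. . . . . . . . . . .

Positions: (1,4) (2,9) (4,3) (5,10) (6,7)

(1,4) attacks row 7 at column 4 and diagonals 10.
(2,9) attacks row 7 at column 9 and diagonals 4.
(4,3) attacks row 7 at column 3 and diagonals 6.
(5,10) attacks row 7 at column 10 and diagonals 8.
(6,7) attacks row 7 at column 7 and diagonals 6, 8.
Attacked columns: {3, 4, 6, 7, 8, 9, 10}. Safe: {1, 2, 5, 11}.

columns 1, 2, 5, 11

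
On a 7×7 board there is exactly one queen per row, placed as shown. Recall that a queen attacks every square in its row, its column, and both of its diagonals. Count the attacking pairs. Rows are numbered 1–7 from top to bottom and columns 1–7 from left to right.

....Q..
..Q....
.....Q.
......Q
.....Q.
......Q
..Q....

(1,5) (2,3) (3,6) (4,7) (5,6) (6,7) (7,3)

Same column: (2,3)–(7,3) (column 3); (3,6)–(5,6) (column 6); (4,7)–(6,7) (column 7).
Same diagonal: (2,3)–(5,6) (|2−5| = |3−6| = 3); (2,3)–(6,7) (|2−6| = |3−7| = 4); (3,6)–(4,7) (|3−4| = |6−7| = 1); (4,7)–(5,6) (|4−5| = |7−6| = 1); (5,6)–(6,7) (|5−6| = |6−7| = 1).
Total attacking pairs: 8.

8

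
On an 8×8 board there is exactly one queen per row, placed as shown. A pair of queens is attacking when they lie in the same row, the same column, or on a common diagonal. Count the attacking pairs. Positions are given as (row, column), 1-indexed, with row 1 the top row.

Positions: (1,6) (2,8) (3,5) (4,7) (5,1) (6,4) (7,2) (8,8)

2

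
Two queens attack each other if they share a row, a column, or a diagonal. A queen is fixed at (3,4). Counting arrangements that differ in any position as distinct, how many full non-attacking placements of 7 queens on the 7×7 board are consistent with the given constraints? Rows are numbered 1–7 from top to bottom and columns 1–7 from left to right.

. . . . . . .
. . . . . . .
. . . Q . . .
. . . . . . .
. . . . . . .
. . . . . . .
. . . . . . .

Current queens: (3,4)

Branch on row 1: col 1 → 1; col 3 → 1; col 5 → 1; col 7 → 1.
Sum: 1 + 1 + 1 + 1 = 4.

4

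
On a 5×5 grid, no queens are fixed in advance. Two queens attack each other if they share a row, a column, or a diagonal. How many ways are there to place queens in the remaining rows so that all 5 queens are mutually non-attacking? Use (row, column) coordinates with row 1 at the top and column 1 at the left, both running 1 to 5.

Branch on row 1: col 1 → 2; col 2 → 2; col 3 → 2; col 4 → 2; col 5 → 2.
Sum: 2 + 2 + 2 + 2 + 2 = 10.
(This is the classic 5-queens count.)

10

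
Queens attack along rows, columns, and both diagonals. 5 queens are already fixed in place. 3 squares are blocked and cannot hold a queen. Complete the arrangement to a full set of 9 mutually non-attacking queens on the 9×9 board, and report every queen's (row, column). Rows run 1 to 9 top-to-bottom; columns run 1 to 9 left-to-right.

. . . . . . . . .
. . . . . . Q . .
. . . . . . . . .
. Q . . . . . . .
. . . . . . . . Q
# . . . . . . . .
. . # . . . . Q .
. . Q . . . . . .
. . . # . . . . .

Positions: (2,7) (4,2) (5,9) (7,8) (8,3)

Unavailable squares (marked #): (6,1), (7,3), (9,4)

(1,4) (2,7) (3,5) (4,2) (5,9) (6,6) (7,8) (8,3) (9,1)

Row 1: attacked by (2,7)→{6,7,8}; (4,2)→{2,5}; (5,9)→{5,9}; (7,8)→{2,8}; (8,3)→{3}. Safe: 1, 4. Place at column 4.
Row 3: attacked by (1,4)→{2,4,6}; (2,7)→{6,7,8}; (4,2)→{1,2,3}; (5,9)→{7,9}; (7,8)→{4,8}; (8,3)→{3,8}. Safe: 5. Place at column 5.
Row 6: attacked by (1,4)→{4,9}; (2,7)→{3,7}; (3,5)→{2,5,8}; (4,2)→{2,4}; (5,9)→{8,9}; (7,8)→{7,8,9}; (8,3)→{1,3,5}. Blocked: 1. Safe: 6. Place at column 6.
Row 9: attacked by (1,4)→{4}; (2,7)→{7}; (3,5)→{5}; (4,2)→{2,7}; (5,9)→{5,9}; (6,6)→{3,6,9}; (7,8)→{6,8}; (8,3)→{2,3,4}. Blocked: 4. Safe: 1. Place at column 1.
Columns [4, 7, 5, 2, 9, 6, 8, 3, 1], r−c [-3, -5, -2, 2, -4, 0, -1, 5, 8], r+c [5, 9, 8, 6, 14, 12, 15, 11, 10] are all distinct, so no two queens attack.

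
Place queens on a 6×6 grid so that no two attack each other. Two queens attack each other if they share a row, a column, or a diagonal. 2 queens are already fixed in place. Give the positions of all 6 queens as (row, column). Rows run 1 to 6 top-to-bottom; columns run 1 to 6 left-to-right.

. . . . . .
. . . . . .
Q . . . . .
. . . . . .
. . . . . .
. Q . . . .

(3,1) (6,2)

Row 1: attacked by (3,1)→{1,3}; (6,2)→{2}. Safe: 4, 5, 6. Place at column 5.
Row 2: attacked by (1,5)→{4,5,6}; (3,1)→{1,2}; (6,2)→{2,6}. Safe: 3. Place at column 3.
Row 4: attacked by (1,5)→{2,5}; (2,3)→{1,3,5}; (3,1)→{1,2}; (6,2)→{2,4}. Safe: 6. Place at column 6.
Row 5: attacked by (1,5)→{1,5}; (2,3)→{3,6}; (3,1)→{1,3}; (4,6)→{5,6}; (6,2)→{1,2,3}. Safe: 4. Place at column 4.
Columns [5, 3, 1, 6, 4, 2], r−c [-4, -1, 2, -2, 1, 4], r+c [6, 5, 4, 10, 9, 8] are all distinct, so no two queens attack.

(1,5) (2,3) (3,1) (4,6) (5,4) (6,2)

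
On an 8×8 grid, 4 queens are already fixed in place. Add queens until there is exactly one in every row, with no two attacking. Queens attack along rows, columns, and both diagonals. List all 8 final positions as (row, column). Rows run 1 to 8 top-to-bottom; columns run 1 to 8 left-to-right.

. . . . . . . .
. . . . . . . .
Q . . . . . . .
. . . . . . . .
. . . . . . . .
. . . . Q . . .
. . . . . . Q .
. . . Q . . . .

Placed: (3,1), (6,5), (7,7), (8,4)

Row 1: attacked by (3,1)→{1,3}; (6,5)→{5}; (7,7)→{1,7}; (8,4)→{4}. Safe: 2, 6, 8. Place at column 8.
Row 2: attacked by (1,8)→{7,8}; (3,1)→{1,2}; (6,5)→{1,5}; (7,7)→{2,7}; (8,4)→{4}. Safe: 3, 6. Place at column 3.
Row 4: attacked by (1,8)→{5,8}; (2,3)→{1,3,5}; (3,1)→{1,2}; (6,5)→{3,5,7}; (7,7)→{4,7}; (8,4)→{4,8}. Safe: 6. Place at column 6.
Row 5: attacked by (1,8)→{4,8}; (2,3)→{3,6}; (3,1)→{1,3}; (4,6)→{5,6,7}; (6,5)→{4,5,6}; (7,7)→{5,7}; (8,4)→{1,4,7}. Safe: 2. Place at column 2.
Columns [8, 3, 1, 6, 2, 5, 7, 4], r−c [-7, -1, 2, -2, 3, 1, 0, 4], r+c [9, 5, 4, 10, 7, 11, 14, 12] are all distinct, so no two queens attack.

(1,8) (2,3) (3,1) (4,6) (5,2) (6,5) (7,7) (8,4)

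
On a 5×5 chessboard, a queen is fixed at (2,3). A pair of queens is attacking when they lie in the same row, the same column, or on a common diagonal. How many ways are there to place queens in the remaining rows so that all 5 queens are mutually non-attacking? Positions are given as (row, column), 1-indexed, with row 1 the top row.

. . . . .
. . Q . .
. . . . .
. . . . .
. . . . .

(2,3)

Branch on row 1: col 1 → 1; col 5 → 1.
Sum: 1 + 1 = 2.

2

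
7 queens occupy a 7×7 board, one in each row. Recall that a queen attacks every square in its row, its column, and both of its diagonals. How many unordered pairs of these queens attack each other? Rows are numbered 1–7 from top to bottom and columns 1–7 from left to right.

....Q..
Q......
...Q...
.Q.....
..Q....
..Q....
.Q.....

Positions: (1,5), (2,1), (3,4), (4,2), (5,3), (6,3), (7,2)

5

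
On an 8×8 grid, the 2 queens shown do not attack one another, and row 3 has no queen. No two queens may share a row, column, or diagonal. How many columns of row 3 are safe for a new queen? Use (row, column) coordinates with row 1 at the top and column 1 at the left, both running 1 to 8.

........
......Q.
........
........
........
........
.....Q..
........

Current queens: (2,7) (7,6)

4

(2,7) attacks row 3 at column 7 and diagonals 6, 8.
(7,6) attacks row 3 at column 6 and diagonals 2.
Attacked columns: {2, 6, 7, 8}. Safe: {1, 3, 4, 5}.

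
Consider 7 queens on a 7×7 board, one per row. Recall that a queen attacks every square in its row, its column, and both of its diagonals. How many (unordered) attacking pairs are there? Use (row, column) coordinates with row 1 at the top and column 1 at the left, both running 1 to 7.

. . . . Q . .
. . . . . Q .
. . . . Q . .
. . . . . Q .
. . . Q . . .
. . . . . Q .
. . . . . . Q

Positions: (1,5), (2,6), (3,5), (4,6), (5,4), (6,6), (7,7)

8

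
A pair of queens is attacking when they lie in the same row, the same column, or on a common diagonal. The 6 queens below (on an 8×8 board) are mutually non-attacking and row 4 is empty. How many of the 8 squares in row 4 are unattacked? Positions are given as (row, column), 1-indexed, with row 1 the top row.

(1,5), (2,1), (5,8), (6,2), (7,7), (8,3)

(1,5) attacks row 4 at column 5 and diagonals 2, 8.
(2,1) attacks row 4 at column 1 and diagonals 3.
(5,8) attacks row 4 at column 8 and diagonals 7.
(6,2) attacks row 4 at column 2 and diagonals 4.
(7,7) attacks row 4 at column 7 and diagonals 4.
(8,3) attacks row 4 at column 3 and diagonals 7.
Attacked columns: {1, 2, 3, 4, 5, 7, 8}. Safe: {6}.

1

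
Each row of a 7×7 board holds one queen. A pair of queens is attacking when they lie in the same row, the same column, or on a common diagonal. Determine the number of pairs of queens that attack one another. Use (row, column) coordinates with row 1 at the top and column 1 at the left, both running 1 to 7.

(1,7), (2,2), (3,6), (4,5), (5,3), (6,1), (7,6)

3

Same column: (3,6)–(7,6) (column 6).
Same diagonal: (1,7)–(5,3) (|1−5| = |7−3| = 4); (3,6)–(4,5) (|3−4| = |6−5| = 1).
Total attacking pairs: 3.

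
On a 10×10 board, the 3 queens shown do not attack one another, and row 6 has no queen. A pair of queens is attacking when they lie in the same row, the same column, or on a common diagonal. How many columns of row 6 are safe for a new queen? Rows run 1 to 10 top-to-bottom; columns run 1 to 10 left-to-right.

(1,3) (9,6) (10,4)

5

(1,3) attacks row 6 at column 3 and diagonals 8.
(9,6) attacks row 6 at column 6 and diagonals 3, 9.
(10,4) attacks row 6 at column 4 and diagonals 8.
Attacked columns: {3, 4, 6, 8, 9}. Safe: {1, 2, 5, 7, 10}.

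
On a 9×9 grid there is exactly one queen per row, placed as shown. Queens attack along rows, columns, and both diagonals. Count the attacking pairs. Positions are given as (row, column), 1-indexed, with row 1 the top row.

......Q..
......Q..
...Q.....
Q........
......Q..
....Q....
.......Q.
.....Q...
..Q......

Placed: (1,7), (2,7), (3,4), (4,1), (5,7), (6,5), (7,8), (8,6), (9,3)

Same column: (1,7)–(2,7) (column 7); (1,7)–(5,7) (column 7); (2,7)–(5,7) (column 7).
Same diagonal: (3,4)–(7,8) (|3−7| = |4−8| = 4); (5,7)–(9,3) (|5−9| = |7−3| = 4).
Total attacking pairs: 5.

5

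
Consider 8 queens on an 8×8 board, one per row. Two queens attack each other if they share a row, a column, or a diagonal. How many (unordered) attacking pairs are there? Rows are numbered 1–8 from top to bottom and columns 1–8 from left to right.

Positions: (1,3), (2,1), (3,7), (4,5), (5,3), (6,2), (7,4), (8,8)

2

Same column: (1,3)–(5,3) (column 3).
Same diagonal: (5,3)–(6,2) (|5−6| = |3−2| = 1).
Total attacking pairs: 2.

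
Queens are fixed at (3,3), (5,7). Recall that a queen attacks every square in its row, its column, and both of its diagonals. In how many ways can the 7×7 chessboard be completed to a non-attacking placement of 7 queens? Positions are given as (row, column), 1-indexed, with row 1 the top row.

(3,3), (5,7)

2

Branch on row 1: col 2 → 1; col 4 → 0; col 6 → 1.
Sum: 1 + 0 + 1 = 2.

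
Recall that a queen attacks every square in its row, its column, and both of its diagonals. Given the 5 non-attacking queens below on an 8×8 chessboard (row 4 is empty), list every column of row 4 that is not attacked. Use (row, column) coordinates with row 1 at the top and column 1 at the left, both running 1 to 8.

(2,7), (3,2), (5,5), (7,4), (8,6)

(2,7) attacks row 4 at column 7 and diagonals 5.
(3,2) attacks row 4 at column 2 and diagonals 1, 3.
(5,5) attacks row 4 at column 5 and diagonals 4, 6.
(7,4) attacks row 4 at column 4 and diagonals 1, 7.
(8,6) attacks row 4 at column 6 and diagonals 2.
Attacked columns: {1, 2, 3, 4, 5, 6, 7}. Safe: {8}.

columns 8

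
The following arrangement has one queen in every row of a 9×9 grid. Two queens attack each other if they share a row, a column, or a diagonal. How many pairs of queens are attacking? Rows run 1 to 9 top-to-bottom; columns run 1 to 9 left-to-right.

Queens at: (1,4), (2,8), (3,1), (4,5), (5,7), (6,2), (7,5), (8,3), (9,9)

3

Same column: (4,5)–(7,5) (column 5).
Same diagonal: (3,1)–(7,5) (|3−7| = |1−5| = 4); (5,7)–(7,5) (|5−7| = |7−5| = 2).
Total attacking pairs: 3.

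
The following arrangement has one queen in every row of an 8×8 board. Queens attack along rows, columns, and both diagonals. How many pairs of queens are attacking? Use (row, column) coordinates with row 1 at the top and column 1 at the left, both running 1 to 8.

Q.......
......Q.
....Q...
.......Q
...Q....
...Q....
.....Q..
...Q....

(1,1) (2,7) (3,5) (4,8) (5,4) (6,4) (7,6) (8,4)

6

Same column: (5,4)–(6,4) (column 4); (5,4)–(8,4) (column 4); (6,4)–(8,4) (column 4).
Same diagonal: (2,7)–(5,4) (|2−5| = |7−4| = 3); (4,8)–(8,4) (|4−8| = |8−4| = 4); (5,4)–(7,6) (|5−7| = |4−6| = 2).
Total attacking pairs: 6.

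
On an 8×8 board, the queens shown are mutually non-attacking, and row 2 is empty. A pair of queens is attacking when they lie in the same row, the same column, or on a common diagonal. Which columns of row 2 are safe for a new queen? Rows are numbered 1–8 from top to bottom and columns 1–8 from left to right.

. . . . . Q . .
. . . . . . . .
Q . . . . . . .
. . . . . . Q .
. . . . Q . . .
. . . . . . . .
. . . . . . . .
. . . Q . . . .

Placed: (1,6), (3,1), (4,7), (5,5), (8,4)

columns 3

(1,6) attacks row 2 at column 6 and diagonals 5, 7.
(3,1) attacks row 2 at column 1 and diagonals 2.
(4,7) attacks row 2 at column 7 and diagonals 5.
(5,5) attacks row 2 at column 5 and diagonals 2, 8.
(8,4) attacks row 2 at column 4.
Attacked columns: {1, 2, 4, 5, 6, 7, 8}. Safe: {3}.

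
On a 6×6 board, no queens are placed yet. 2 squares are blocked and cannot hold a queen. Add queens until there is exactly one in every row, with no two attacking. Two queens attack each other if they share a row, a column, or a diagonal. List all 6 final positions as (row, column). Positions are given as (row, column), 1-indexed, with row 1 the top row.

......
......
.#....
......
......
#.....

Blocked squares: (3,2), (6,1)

Row 1: Safe: 1, 2, 3, 4, 5, 6. Place at column 5.
Row 2: attacked by (1,5)→{4,5,6}. Safe: 1, 2, 3. Place at column 3.
Row 3: attacked by (1,5)→{3,5}; (2,3)→{2,3,4}. Blocked: 2. Safe: 1, 6. Place at column 1.
Row 4: attacked by (1,5)→{2,5}; (2,3)→{1,3,5}; (3,1)→{1,2}. Safe: 4, 6. Place at column 6.
Row 5: attacked by (1,5)→{1,5}; (2,3)→{3,6}; (3,1)→{1,3}; (4,6)→{5,6}. Safe: 2, 4. Place at column 4.
Row 6: attacked by (1,5)→{5}; (2,3)→{3}; (3,1)→{1,4}; (4,6)→{4,6}; (5,4)→{3,4,5}. Blocked: 1. Safe: 2. Place at column 2.
Columns [5, 3, 1, 6, 4, 2], r−c [-4, -1, 2, -2, 1, 4], r+c [6, 5, 4, 10, 9, 8] are all distinct, so no two queens attack.

(1,5) (2,3) (3,1) (4,6) (5,4) (6,2)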